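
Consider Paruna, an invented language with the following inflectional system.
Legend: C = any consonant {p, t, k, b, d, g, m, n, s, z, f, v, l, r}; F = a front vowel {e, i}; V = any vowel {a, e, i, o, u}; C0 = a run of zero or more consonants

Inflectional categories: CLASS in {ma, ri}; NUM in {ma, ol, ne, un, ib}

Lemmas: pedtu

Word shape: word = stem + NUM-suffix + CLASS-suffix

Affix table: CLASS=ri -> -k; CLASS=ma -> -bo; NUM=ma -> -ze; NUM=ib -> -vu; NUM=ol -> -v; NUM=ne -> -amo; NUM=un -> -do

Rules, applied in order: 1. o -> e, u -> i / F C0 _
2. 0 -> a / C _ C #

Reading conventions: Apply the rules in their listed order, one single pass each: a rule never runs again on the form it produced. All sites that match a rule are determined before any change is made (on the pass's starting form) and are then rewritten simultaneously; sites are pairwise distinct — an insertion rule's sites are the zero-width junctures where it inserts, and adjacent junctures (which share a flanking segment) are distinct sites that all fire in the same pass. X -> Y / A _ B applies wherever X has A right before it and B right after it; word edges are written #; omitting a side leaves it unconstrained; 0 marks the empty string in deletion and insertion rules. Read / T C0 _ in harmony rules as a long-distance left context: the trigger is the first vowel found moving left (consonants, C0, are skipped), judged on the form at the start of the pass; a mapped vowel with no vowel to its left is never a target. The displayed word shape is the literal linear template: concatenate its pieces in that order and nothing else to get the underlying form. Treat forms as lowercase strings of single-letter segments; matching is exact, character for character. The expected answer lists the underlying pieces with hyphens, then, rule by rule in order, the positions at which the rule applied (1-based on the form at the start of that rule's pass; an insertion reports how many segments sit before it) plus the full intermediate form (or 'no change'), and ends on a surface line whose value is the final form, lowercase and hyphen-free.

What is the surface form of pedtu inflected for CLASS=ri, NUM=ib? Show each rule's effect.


underlying: pedtu-vu-k
1. o -> e, u -> i / F C0 _: fires at position(s) 5: pedtivuk
2. 0 -> a / C _ C #: no change
surface: pedtivuk


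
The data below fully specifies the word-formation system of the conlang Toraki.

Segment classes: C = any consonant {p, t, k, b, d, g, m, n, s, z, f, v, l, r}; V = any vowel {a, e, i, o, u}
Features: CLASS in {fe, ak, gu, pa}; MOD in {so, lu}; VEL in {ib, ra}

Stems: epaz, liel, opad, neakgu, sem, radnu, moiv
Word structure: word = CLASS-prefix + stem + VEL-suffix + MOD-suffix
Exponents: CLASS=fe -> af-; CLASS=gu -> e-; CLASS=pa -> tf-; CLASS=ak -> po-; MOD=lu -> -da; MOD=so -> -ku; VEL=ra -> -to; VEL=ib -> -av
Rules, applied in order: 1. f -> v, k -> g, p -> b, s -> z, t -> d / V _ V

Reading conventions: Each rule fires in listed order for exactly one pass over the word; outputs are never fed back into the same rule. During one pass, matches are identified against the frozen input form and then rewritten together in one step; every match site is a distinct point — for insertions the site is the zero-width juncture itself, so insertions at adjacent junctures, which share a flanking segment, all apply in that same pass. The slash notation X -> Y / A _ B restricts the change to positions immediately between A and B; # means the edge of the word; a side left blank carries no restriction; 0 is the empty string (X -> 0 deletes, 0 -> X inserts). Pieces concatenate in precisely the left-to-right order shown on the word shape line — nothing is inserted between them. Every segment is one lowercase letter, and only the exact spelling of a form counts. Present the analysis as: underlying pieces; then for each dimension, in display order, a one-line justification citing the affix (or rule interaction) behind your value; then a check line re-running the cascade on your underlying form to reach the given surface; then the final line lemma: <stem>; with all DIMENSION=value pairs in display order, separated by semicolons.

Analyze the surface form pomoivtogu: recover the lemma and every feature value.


underlying: po-moiv-to-ku
CLASS=ak - signalled by the affix po-
MOD=so - signalled by the affix -ku
VEL=ra - signalled by the affix -to
check: pomoivtoku -> pomoivtogu
lemma: moiv; CLASS=ak; MOD=so; VEL=ra


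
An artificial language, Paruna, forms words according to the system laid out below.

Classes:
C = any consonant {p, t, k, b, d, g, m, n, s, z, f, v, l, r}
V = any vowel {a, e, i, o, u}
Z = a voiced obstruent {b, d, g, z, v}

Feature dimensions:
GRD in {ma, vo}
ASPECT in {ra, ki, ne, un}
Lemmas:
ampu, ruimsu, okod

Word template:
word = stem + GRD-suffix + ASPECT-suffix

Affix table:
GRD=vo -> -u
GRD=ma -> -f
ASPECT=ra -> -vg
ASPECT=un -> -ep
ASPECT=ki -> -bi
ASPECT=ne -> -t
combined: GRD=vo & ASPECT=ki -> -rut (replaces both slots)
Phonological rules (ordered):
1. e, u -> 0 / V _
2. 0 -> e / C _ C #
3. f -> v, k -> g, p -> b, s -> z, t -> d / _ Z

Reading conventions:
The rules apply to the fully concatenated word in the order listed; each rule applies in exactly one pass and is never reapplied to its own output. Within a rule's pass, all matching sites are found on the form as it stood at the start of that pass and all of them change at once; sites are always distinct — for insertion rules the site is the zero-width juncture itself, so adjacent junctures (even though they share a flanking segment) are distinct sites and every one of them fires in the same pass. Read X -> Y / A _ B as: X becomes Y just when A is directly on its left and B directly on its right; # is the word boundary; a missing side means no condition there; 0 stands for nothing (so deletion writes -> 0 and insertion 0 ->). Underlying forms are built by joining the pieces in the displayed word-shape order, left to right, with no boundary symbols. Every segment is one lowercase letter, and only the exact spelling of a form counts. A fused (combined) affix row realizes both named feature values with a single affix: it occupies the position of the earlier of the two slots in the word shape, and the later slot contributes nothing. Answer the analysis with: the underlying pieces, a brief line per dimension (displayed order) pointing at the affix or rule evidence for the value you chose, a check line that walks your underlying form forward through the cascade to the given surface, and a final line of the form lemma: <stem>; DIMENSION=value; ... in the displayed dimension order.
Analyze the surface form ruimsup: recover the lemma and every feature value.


underlying: ruimsu-u-ep
GRD=vo - signalled by the affix -u
ASPECT=un - signalled by the affix -ep
check: ruimsuuep -> ruimsup -> ruimsup -> ruimsup
lemma: ruimsu; GRD=vo; ASPECT=un


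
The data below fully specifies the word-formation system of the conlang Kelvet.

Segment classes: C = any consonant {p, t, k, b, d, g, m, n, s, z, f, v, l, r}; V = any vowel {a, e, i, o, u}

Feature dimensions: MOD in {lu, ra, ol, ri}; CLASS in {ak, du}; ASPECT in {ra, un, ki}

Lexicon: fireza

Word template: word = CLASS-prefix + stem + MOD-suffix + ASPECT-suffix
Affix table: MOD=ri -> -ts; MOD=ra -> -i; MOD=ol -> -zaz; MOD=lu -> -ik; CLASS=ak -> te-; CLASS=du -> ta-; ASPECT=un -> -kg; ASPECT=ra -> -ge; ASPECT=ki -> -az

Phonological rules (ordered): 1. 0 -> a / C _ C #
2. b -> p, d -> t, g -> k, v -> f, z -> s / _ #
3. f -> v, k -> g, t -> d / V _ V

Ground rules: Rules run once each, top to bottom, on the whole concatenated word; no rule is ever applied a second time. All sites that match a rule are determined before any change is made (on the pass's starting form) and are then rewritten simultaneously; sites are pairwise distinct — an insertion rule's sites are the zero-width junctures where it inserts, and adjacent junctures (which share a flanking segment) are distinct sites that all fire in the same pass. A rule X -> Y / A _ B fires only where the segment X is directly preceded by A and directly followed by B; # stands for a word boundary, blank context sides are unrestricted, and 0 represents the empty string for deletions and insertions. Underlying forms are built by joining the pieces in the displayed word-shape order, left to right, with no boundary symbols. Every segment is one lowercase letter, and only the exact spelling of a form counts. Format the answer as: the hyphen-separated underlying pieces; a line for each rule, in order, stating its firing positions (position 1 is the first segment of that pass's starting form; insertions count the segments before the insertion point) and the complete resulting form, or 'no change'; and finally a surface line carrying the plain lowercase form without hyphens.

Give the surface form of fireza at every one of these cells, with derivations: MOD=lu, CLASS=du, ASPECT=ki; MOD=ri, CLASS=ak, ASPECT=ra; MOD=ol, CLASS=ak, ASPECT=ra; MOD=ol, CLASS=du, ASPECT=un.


cell MOD=lu, CLASS=du, ASPECT=ki:
underlying: ta-fireza-ik-az
1. 0 -> a / C _ C #: no change
2. b -> p, d -> t, g -> k, v -> f, z -> s / _ #: fires at position(s) 12: tafirezaikas
3. f -> v, k -> g, t -> d / V _ V: fires at position(s) 3, 10: tavirezaigas
surface: tavirezaigas

cell MOD=ri, CLASS=ak, ASPECT=ra:
underlying: te-fireza-ts-ge
1. 0 -> a / C _ C #: no change
2. b -> p, d -> t, g -> k, v -> f, z -> s / _ #: no change
3. f -> v, k -> g, t -> d / V _ V: fires at position(s) 3: tevirezatsge
surface: tevirezatsge

cell MOD=ol, CLASS=ak, ASPECT=ra:
underlying: te-fireza-zaz-ge
1. 0 -> a / C _ C #: no change
2. b -> p, d -> t, g -> k, v -> f, z -> s / _ #: no change
3. f -> v, k -> g, t -> d / V _ V: fires at position(s) 3: tevirezazazge
surface: tevirezazazge

cell MOD=ol, CLASS=du, ASPECT=un:
underlying: ta-fireza-zaz-kg
1. 0 -> a / C _ C #: inserts after position(s) 12: tafirezazazkag
2. b -> p, d -> t, g -> k, v -> f, z -> s / _ #: fires at position(s) 14: tafirezazazkak
3. f -> v, k -> g, t -> d / V _ V: fires at position(s) 3: tavirezazazkak
surface: tavirezazazkak


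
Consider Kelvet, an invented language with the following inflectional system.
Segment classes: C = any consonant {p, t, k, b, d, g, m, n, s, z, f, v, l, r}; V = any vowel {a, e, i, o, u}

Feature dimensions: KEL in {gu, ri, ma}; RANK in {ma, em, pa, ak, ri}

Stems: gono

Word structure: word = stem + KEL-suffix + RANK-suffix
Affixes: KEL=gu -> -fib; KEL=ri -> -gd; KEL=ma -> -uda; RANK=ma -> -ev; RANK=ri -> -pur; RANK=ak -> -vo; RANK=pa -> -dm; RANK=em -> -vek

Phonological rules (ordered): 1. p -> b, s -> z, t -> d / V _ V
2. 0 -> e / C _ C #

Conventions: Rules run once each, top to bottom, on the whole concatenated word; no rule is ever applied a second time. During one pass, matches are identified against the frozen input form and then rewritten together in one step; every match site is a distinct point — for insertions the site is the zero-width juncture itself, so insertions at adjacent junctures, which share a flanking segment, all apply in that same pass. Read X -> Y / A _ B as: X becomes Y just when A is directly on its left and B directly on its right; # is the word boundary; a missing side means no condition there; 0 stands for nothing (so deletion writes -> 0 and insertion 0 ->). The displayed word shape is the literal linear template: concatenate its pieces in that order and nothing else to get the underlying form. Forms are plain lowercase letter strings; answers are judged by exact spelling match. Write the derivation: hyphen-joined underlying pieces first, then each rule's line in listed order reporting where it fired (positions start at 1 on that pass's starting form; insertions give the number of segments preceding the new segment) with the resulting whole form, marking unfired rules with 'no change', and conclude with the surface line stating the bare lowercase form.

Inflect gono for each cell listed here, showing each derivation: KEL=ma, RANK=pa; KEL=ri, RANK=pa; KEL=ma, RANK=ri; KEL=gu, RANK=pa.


cell KEL=ma, RANK=pa:
underlying: gono-uda-dm
1. p -> b, s -> z, t -> d / V _ V: no change
2. 0 -> e / C _ C #: inserts after position(s) 8: gonoudadem
surface: gonoudadem

cell KEL=ri, RANK=pa:
underlying: gono-gd-dm
1. p -> b, s -> z, t -> d / V _ V: no change
2. 0 -> e / C _ C #: inserts after position(s) 7: gonogddem
surface: gonogddem

cell KEL=ma, RANK=ri:
underlying: gono-uda-pur
1. p -> b, s -> z, t -> d / V _ V: fires at position(s) 8: gonoudabur
2. 0 -> e / C _ C #: no change
surface: gonoudabur

cell KEL=gu, RANK=pa:
underlying: gono-fib-dm
1. p -> b, s -> z, t -> d / V _ V: no change
2. 0 -> e / C _ C #: inserts after position(s) 8: gonofibdem
surface: gonofibdem


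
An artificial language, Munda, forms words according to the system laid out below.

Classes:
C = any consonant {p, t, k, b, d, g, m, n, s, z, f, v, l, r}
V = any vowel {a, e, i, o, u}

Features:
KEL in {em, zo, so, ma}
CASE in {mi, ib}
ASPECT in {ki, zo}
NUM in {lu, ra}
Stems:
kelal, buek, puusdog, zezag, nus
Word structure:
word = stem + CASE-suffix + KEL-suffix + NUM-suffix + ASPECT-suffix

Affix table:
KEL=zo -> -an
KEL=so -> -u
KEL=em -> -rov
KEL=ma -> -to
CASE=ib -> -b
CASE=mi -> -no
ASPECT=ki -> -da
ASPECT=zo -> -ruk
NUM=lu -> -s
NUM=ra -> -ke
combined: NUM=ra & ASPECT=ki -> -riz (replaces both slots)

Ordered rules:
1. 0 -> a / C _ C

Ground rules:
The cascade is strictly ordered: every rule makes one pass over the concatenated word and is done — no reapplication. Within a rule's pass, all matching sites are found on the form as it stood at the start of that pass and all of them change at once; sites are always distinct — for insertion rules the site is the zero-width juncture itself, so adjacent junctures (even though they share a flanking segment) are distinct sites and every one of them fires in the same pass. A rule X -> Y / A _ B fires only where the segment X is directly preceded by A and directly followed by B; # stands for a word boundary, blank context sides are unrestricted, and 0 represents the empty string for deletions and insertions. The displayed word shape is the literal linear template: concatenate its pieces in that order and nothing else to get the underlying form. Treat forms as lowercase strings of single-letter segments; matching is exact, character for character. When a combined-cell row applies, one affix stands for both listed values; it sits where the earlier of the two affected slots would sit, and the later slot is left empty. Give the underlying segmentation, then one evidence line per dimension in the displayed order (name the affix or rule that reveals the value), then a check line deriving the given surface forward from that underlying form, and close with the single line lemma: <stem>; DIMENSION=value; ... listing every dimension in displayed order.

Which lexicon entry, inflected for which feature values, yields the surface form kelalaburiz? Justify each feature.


underlying: kelal-b-u-riz
KEL=so - signalled by the affix -u
CASE=ib - signalled by the affix -b
ASPECT=ki - signalled by the combined affix row
NUM=ra - signalled by the combined affix row
check: kelalburiz -> kelalaburiz
lemma: kelal; KEL=so; CASE=ib; ASPECT=ki; NUM=ra


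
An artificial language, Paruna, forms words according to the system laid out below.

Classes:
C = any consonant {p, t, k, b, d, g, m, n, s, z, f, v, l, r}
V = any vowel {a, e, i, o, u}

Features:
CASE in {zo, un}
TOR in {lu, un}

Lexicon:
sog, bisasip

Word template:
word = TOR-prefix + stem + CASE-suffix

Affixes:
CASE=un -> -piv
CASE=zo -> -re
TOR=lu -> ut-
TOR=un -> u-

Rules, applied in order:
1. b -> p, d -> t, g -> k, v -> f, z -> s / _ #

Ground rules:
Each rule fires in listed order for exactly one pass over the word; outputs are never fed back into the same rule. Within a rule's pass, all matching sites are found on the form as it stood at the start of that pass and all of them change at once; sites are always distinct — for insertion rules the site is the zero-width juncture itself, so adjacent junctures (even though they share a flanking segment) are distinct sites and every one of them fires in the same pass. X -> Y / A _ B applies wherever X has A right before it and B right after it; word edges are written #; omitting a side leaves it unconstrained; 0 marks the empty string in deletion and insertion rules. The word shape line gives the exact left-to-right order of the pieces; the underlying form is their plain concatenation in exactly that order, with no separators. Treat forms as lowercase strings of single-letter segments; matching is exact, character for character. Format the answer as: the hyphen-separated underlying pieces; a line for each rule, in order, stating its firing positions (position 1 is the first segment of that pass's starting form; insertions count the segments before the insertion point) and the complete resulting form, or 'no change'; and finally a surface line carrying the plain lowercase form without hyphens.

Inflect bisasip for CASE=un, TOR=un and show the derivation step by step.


underlying: u-bisasip-piv
1. b -> p, d -> t, g -> k, v -> f, z -> s / _ #: fires at position(s) 11: ubisasippif
surface: ubisasippif


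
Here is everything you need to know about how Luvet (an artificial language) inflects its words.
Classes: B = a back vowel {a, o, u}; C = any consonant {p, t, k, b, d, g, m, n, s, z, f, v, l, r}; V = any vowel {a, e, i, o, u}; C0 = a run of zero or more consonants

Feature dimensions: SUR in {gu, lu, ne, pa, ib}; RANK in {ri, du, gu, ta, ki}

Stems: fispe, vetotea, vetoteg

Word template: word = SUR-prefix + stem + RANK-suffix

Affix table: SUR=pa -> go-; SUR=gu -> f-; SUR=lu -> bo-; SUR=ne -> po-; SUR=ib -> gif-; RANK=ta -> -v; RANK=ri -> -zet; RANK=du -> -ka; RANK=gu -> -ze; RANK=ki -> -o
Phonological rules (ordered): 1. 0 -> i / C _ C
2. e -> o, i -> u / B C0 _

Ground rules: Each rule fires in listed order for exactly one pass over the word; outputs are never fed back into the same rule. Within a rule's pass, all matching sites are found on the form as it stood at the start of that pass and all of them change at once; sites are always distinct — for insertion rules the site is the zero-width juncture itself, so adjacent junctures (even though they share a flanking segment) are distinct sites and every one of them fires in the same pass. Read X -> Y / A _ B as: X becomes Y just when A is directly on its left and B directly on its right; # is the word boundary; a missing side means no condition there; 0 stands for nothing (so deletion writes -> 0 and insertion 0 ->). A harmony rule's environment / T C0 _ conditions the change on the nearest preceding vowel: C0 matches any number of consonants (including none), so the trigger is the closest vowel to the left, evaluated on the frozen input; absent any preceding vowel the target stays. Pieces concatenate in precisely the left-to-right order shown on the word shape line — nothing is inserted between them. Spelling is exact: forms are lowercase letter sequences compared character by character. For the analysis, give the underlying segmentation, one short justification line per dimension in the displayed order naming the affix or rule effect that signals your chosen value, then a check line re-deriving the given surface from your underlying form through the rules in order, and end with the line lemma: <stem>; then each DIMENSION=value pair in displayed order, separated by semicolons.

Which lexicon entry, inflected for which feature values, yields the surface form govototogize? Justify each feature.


underlying: go-vetoteg-ze
SUR=pa - signalled by the affix go-
RANK=gu - signalled by the affix -ze
check: govetotegze -> govetotegize -> govototogize
lemma: vetoteg; SUR=pa; RANK=gu


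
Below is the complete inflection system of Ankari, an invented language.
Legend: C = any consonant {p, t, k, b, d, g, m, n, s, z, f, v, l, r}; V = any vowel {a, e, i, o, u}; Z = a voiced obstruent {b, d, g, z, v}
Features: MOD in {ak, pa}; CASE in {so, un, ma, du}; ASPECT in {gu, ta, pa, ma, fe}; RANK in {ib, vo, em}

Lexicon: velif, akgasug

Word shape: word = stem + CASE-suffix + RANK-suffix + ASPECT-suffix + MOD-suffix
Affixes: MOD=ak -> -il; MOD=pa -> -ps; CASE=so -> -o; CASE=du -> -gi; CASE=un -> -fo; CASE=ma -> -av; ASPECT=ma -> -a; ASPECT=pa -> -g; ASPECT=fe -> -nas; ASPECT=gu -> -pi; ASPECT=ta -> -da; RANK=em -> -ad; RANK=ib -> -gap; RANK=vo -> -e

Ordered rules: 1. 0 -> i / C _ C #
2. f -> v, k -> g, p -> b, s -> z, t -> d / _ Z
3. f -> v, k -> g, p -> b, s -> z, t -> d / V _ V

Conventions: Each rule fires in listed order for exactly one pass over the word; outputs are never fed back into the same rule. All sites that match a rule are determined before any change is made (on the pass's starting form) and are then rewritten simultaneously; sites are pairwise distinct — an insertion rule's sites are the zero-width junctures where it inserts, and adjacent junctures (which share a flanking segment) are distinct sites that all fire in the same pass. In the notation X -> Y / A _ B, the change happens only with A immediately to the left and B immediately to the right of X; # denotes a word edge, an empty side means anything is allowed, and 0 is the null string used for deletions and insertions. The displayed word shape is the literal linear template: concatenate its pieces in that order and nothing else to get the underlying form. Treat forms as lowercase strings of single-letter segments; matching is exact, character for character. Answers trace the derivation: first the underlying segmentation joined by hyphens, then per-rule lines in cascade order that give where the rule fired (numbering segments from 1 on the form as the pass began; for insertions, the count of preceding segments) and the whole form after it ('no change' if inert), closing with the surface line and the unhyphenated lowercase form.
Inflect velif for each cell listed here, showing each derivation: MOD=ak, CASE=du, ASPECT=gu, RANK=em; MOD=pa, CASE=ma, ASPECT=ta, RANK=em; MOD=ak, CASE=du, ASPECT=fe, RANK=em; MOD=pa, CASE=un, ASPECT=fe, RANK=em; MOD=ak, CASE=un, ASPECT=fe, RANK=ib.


cell MOD=ak, CASE=du, ASPECT=gu, RANK=em:
underlying: velif-gi-ad-pi-il
1. 0 -> i / C _ C #: no change
2. f -> v, k -> g, p -> b, s -> z, t -> d / _ Z: fires at position(s) 5: velivgiadpiil
3. f -> v, k -> g, p -> b, s -> z, t -> d / V _ V: no change
surface: velivgiadpiil

cell MOD=pa, CASE=ma, ASPECT=ta, RANK=em:
underlying: velif-av-ad-da-ps
1. 0 -> i / C _ C #: inserts after position(s) 12: velifavaddapis
2. f -> v, k -> g, p -> b, s -> z, t -> d / _ Z: no change
3. f -> v, k -> g, p -> b, s -> z, t -> d / V _ V: fires at position(s) 5, 12: velivavaddabis
surface: velivavaddabis

cell MOD=ak, CASE=du, ASPECT=fe, RANK=em:
underlying: velif-gi-ad-nas-il
1. 0 -> i / C _ C #: no change
2. f -> v, k -> g, p -> b, s -> z, t -> d / _ Z: fires at position(s) 5: velivgiadnasil
3. f -> v, k -> g, p -> b, s -> z, t -> d / V _ V: fires at position(s) 12: velivgiadnazil
surface: velivgiadnazil

cell MOD=pa, CASE=un, ASPECT=fe, RANK=em:
underlying: velif-fo-ad-nas-ps
1. 0 -> i / C _ C #: inserts after position(s) 13: veliffoadnaspis
2. f -> v, k -> g, p -> b, s -> z, t -> d / _ Z: no change
3. f -> v, k -> g, p -> b, s -> z, t -> d / V _ V: no change
surface: veliffoadnaspis

cell MOD=ak, CASE=un, ASPECT=fe, RANK=ib:
underlying: velif-fo-gap-nas-il
1. 0 -> i / C _ C #: no change
2. f -> v, k -> g, p -> b, s -> z, t -> d / _ Z: no change
3. f -> v, k -> g, p -> b, s -> z, t -> d / V _ V: fires at position(s) 13: veliffogapnazil
surface: veliffogapnazil


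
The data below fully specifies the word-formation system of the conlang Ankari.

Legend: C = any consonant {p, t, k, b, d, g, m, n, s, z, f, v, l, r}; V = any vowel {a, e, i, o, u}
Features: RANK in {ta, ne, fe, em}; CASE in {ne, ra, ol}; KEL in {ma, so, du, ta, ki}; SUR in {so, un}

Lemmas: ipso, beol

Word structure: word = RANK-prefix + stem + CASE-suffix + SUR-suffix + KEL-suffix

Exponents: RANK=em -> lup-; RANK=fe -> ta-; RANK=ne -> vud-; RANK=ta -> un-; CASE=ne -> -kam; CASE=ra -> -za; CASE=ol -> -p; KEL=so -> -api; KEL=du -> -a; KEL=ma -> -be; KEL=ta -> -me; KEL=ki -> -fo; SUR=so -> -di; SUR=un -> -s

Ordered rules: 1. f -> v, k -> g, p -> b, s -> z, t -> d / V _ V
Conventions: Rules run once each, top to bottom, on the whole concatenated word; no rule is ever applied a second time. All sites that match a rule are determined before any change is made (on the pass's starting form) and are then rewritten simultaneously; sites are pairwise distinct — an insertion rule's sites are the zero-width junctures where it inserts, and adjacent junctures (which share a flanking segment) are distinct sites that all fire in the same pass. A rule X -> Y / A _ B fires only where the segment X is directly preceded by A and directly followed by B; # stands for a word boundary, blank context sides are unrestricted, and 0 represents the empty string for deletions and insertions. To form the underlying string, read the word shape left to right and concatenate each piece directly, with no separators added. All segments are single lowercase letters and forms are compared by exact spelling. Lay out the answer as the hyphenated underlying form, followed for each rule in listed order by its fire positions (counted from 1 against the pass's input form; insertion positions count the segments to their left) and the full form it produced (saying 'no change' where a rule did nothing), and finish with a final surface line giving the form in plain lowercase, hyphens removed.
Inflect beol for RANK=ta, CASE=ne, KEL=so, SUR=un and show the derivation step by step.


underlying: un-beol-kam-s-api
1. f -> v, k -> g, p -> b, s -> z, t -> d / V _ V: fires at position(s) 12: unbeolkamsabi
surface: unbeolkamsabi


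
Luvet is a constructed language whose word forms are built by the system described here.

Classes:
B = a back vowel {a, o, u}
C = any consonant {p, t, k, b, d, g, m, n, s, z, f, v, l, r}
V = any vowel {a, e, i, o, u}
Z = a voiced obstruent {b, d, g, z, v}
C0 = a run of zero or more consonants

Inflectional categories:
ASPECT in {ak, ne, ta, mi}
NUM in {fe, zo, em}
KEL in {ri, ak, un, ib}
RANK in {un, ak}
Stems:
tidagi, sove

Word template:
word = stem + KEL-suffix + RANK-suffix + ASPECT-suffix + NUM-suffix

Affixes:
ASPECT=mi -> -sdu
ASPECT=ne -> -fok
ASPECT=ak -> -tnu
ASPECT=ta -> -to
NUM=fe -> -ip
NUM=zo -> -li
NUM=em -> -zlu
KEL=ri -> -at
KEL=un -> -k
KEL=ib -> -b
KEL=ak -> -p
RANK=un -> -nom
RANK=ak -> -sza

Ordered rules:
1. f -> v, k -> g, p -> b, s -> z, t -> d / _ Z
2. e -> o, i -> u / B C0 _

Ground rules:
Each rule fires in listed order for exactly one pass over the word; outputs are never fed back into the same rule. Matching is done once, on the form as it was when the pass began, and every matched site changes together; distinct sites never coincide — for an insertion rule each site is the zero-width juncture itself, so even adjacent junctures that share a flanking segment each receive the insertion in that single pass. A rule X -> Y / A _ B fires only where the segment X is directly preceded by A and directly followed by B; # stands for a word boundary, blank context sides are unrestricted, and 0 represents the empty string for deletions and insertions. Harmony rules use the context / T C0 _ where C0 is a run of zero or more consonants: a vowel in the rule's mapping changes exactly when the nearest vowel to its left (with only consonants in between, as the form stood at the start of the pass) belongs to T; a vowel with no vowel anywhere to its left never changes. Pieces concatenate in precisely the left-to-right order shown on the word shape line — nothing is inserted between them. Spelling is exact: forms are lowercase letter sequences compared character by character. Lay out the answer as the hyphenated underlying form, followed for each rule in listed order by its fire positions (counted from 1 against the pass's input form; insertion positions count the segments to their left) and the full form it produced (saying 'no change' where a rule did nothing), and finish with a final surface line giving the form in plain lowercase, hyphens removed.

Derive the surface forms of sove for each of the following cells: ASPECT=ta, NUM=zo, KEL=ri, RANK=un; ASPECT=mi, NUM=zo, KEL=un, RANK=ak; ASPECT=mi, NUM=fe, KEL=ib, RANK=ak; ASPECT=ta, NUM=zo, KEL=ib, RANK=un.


cell ASPECT=ta, NUM=zo, KEL=ri, RANK=un:
underlying: sove-at-nom-to-li
1. f -> v, k -> g, p -> b, s -> z, t -> d / _ Z: no change
2. e -> o, i -> u / B C0 _: fires at position(s) 4, 13: sovoatnomtolu
surface: sovoatnomtolu

cell ASPECT=mi, NUM=zo, KEL=un, RANK=ak:
underlying: sove-k-sza-sdu-li
1. f -> v, k -> g, p -> b, s -> z, t -> d / _ Z: fires at position(s) 6, 9: sovekzzazduli
2. e -> o, i -> u / B C0 _: fires at position(s) 4, 13: sovokzzazdulu
surface: sovokzzazdulu

cell ASPECT=mi, NUM=fe, KEL=ib, RANK=ak:
underlying: sove-b-sza-sdu-ip
1. f -> v, k -> g, p -> b, s -> z, t -> d / _ Z: fires at position(s) 6, 9: sovebzzazduip
2. e -> o, i -> u / B C0 _: fires at position(s) 4, 12: sovobzzazduup
surface: sovobzzazduup

cell ASPECT=ta, NUM=zo, KEL=ib, RANK=un:
underlying: sove-b-nom-to-li
1. f -> v, k -> g, p -> b, s -> z, t -> d / _ Z: no change
2. e -> o, i -> u / B C0 _: fires at position(s) 4, 12: sovobnomtolu
surface: sovobnomtolu


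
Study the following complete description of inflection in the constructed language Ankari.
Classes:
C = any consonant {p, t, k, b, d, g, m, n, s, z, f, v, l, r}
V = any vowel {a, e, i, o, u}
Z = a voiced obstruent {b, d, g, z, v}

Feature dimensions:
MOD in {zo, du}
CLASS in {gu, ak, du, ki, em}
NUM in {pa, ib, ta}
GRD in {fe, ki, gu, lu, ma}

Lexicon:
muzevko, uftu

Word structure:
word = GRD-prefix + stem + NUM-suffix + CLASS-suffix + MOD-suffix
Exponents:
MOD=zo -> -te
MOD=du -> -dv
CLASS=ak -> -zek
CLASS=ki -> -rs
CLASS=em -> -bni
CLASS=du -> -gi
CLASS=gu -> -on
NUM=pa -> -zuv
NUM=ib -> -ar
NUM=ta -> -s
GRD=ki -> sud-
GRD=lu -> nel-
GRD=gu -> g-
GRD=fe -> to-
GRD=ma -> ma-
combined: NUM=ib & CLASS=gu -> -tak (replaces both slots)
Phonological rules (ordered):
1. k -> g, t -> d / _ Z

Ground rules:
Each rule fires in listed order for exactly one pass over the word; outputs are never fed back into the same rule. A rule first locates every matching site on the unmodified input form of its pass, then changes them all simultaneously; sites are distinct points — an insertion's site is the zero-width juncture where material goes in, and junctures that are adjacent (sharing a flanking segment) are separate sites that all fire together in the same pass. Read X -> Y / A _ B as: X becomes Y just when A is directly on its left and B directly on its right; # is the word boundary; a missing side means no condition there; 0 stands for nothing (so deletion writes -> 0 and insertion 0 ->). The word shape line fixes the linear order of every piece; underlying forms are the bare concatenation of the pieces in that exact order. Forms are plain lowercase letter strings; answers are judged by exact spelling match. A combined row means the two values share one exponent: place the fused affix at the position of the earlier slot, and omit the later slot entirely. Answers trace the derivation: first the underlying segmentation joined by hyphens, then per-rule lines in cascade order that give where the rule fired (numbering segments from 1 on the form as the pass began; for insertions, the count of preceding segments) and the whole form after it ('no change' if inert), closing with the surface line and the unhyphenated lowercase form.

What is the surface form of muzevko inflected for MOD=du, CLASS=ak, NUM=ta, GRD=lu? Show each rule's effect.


underlying: nel-muzevko-s-zek-dv
1. k -> g, t -> d / _ Z: fires at position(s) 14: nelmuzevkoszegdv
surface: nelmuzevkoszegdv


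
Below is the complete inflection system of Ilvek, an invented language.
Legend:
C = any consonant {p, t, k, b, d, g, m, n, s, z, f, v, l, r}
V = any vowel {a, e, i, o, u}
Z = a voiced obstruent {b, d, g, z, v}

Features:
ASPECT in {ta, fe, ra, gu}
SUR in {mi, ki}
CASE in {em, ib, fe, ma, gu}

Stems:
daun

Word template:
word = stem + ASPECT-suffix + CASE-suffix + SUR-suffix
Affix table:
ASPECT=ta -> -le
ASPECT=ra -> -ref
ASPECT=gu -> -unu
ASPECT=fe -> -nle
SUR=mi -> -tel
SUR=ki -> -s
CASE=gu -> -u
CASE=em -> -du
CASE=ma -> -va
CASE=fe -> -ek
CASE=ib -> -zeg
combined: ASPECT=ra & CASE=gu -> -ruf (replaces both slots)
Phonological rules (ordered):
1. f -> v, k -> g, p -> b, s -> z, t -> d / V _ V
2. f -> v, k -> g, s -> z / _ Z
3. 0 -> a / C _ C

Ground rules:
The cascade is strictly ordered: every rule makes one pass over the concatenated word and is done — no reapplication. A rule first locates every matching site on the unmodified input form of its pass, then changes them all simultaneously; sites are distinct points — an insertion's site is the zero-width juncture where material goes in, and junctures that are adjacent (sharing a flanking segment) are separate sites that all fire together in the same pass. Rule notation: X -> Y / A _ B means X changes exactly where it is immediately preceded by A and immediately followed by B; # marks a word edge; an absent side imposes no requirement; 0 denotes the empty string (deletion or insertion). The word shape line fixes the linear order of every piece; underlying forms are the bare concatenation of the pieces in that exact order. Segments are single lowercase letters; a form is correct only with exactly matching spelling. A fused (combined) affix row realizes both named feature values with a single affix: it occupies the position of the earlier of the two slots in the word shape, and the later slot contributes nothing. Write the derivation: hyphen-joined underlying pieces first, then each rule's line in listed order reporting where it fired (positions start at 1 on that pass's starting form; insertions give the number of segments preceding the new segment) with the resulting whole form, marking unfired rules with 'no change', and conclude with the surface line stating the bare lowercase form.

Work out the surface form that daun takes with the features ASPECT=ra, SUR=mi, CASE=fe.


underlying: daun-ref-ek-tel
1. f -> v, k -> g, p -> b, s -> z, t -> d / V _ V: fires at position(s) 7: daunrevektel
2. f -> v, k -> g, s -> z / _ Z: no change
3. 0 -> a / C _ C: inserts after position(s) 4, 9: daunarevekatel
surface: daunarevekatel


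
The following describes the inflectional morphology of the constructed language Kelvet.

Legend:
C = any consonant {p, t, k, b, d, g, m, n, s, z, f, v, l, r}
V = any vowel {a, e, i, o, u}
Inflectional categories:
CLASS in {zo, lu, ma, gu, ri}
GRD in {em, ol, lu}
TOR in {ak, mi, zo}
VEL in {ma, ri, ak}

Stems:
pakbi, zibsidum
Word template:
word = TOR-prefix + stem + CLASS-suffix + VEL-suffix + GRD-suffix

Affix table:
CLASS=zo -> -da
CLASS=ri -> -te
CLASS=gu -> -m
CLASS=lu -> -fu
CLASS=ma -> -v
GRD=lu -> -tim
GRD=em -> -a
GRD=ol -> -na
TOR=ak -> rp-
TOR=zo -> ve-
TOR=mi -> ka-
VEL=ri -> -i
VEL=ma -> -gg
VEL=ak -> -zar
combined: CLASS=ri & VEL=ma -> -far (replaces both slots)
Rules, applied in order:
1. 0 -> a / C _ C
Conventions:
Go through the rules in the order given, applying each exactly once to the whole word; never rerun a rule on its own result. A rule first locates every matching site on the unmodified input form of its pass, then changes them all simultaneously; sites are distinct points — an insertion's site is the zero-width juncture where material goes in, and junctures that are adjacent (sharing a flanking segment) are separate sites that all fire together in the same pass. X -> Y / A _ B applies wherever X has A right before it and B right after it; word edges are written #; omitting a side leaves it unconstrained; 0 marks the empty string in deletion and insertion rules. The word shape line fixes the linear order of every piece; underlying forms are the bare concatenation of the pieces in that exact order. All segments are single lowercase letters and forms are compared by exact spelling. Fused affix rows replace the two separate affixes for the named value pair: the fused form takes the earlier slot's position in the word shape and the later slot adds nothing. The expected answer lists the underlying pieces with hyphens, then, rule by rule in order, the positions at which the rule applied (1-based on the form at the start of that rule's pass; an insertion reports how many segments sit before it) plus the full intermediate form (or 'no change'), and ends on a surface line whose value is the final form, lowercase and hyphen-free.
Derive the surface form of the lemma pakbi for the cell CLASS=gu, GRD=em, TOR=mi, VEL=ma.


underlying: ka-pakbi-m-gg-a
1. 0 -> a / C _ C: inserts after position(s) 5, 8, 9: kapakabimagaga
surface: kapakabimagaga


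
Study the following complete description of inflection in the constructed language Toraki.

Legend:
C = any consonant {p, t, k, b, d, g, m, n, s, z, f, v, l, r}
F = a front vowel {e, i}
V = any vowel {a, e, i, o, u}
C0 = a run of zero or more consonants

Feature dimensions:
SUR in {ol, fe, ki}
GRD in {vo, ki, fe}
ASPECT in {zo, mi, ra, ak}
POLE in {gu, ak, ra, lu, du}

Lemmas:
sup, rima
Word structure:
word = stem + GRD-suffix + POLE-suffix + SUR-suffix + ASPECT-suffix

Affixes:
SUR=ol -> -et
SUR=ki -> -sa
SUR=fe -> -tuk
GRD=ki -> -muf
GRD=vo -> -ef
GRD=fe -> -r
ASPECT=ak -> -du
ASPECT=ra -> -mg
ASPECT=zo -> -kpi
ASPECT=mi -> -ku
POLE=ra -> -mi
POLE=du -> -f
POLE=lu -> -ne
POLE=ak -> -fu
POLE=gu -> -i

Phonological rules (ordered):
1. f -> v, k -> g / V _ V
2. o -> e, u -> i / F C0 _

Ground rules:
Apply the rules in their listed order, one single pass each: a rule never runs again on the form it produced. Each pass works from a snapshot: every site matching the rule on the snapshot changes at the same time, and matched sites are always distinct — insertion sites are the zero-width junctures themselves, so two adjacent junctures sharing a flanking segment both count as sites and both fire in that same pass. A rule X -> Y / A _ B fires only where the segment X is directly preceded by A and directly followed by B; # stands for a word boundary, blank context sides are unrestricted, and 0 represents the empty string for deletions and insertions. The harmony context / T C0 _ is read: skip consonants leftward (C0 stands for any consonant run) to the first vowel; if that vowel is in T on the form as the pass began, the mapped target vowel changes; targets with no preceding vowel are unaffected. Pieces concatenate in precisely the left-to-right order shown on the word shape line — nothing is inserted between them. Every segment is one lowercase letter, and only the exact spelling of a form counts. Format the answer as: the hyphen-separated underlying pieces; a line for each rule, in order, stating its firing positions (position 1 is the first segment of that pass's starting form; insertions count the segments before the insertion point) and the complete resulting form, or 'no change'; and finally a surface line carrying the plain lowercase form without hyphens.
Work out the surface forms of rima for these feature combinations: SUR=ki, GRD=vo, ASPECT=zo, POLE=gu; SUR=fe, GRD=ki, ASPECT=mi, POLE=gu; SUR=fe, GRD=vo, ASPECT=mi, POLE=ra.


cell SUR=ki, GRD=vo, ASPECT=zo, POLE=gu:
underlying: rima-ef-i-sa-kpi
1. f -> v, k -> g / V _ V: fires at position(s) 6: rimaevisakpi
2. o -> e, u -> i / F C0 _: no change
surface: rimaevisakpi

cell SUR=fe, GRD=ki, ASPECT=mi, POLE=gu:
underlying: rima-muf-i-tuk-ku
1. f -> v, k -> g / V _ V: fires at position(s) 7: rimamuvitukku
2. o -> e, u -> i / F C0 _: fires at position(s) 10: rimamuvitikku
surface: rimamuvitikku

cell SUR=fe, GRD=vo, ASPECT=mi, POLE=ra:
underlying: rima-ef-mi-tuk-ku
1. f -> v, k -> g / V _ V: no change
2. o -> e, u -> i / F C0 _: fires at position(s) 10: rimaefmitikku
surface: rimaefmitikku


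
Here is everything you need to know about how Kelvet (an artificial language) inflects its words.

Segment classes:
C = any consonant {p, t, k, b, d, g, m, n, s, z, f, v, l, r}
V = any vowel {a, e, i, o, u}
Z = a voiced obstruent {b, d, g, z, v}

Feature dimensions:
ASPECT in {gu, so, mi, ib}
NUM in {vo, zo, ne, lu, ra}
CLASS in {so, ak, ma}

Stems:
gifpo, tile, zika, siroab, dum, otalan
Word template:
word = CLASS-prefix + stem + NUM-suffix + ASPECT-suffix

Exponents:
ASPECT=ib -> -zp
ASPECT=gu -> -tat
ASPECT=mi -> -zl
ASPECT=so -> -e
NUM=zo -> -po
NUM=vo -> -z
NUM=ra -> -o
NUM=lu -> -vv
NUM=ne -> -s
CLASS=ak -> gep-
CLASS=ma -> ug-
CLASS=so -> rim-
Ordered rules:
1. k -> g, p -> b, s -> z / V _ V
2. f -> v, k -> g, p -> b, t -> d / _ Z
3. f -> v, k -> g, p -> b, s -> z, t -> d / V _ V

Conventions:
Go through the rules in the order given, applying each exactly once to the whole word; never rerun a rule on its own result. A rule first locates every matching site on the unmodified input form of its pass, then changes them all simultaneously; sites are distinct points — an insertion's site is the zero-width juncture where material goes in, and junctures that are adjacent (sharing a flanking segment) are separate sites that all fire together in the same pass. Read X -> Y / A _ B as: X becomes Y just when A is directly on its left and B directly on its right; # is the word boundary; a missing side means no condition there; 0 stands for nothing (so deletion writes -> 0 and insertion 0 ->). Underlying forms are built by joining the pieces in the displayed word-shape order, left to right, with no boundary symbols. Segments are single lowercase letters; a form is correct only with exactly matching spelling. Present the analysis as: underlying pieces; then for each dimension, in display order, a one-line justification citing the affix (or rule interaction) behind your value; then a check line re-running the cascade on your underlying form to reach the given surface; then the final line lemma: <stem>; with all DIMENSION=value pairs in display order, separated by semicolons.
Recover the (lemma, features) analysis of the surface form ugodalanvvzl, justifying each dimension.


underlying: ug-otalan-vv-zl
ASPECT=mi - signalled by the affix -zl
NUM=lu - signalled by the affix -vv
CLASS=ma - signalled by the affix ug-
check: ugotalanvvzl -> ugotalanvvzl -> ugotalanvvzl -> ugodalanvvzl
lemma: otalan; ASPECT=mi; NUM=lu; CLASS=ma
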